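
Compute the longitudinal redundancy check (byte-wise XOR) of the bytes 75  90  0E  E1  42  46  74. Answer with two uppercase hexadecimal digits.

7A

XOR the bytes together:
  start with 0x75
  0x75 ⊕ 0x90 = 0xE5
  0xE5 ⊕ 0x0E = 0xEB
  0xEB ⊕ 0xE1 = 0x0A
  0x0A ⊕ 0x42 = 0x48
  0x48 ⊕ 0x46 = 0x0E
  0x0E ⊕ 0x74 = 0x7A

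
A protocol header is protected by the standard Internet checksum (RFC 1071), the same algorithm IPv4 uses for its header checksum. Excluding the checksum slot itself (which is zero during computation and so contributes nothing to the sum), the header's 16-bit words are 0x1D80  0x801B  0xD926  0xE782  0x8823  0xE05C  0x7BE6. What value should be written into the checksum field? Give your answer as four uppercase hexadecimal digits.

BD53

One's-complement addition (fold any carry out of bit 15 back into bit 0):
  0x1D80 + 0x801B = 0x09D9B
  0x9D9B + 0xD926 = 0x176C1 → wrap carry → 0x76C2
  0x76C2 + 0xE782 = 0x15E44 → wrap carry → 0x5E45
  0x5E45 + 0x8823 = 0x0E668
  0xE668 + 0xE05C = 0x1C6C4 → wrap carry → 0xC6C5
  0xC6C5 + 0x7BE6 = 0x142AB → wrap carry → 0x42AC
One's-complement sum = 0x42AC.
Checksum = ~0x42AC & 0xFFFF = 0xBD53.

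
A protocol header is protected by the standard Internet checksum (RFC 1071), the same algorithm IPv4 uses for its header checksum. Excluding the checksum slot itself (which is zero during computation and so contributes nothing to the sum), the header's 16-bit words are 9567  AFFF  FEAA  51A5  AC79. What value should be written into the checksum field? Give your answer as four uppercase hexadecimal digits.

BDCE

One's-complement addition (fold any carry out of bit 15 back into bit 0):
  0x9567 + 0xAFFF = 0x14566 → wrap carry → 0x4567
  0x4567 + 0xFEAA = 0x14411 → wrap carry → 0x4412
  0x4412 + 0x51A5 = 0x095B7
  0x95B7 + 0xAC79 = 0x14230 → wrap carry → 0x4231
One's-complement sum = 0x4231.
Checksum = ~0x4231 & 0xFFFF = 0xBDCE.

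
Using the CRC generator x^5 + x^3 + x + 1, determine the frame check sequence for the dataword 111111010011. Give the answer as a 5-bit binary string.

Append 5 zeros: 11111101001100000. Divide by 101011 (XOR where the leading bit is 1):
  pos 0: 111111 XOR 101011 = 010100
  pos 1: 101000 XOR 101011 = 000011
  pos 5: 111001 XOR 101011 = 010010
  pos 6: 100101 XOR 101011 = 001110
  pos 8: 111000 XOR 101011 = 010011
  pos 9: 100110 XOR 101011 = 001101
  pos 11: 110100 XOR 101011 = 011111
Remainder (last 5 bits) = 11111. This is the CRC / FCS.

11111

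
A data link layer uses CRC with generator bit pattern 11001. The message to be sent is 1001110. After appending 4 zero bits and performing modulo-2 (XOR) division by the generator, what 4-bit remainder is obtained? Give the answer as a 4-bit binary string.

1001

Append 4 zeros: 10011100000. Divide by 11001 (XOR where the leading bit is 1):
  pos 0: 10011 XOR 11001 = 01010
  pos 1: 10101 XOR 11001 = 01100
  pos 2: 11000 XOR 11001 = 00001
  pos 6: 10000 XOR 11001 = 01001
Remainder (last 4 bits) = 1001. This is the CRC / FCS.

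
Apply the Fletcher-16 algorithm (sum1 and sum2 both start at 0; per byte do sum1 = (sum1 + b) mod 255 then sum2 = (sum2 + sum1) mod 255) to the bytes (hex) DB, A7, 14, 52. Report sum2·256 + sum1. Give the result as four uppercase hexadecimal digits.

E0E9

Running sums (mod 255):
  after byte 0 (DB): sum1=219, sum2=219
  after byte 1 (A7): sum1=131, sum2=95
  after byte 2 (14): sum1=151, sum2=246
  after byte 3 (52): sum1=233, sum2=224
Checksum = sum2·256 + sum1 = 224·256 + 233 = 57577 = 0xE0E9.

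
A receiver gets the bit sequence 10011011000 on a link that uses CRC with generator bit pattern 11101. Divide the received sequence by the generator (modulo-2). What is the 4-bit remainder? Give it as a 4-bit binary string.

0010

Modulo-2 division of 10011011000 by 11101:
  pos 0: 10011 XOR 11101 = 01110
  pos 1: 11100 XOR 11101 = 00001
  pos 5: 11100 XOR 11101 = 00001
Remainder = 0010 (nonzero — an error is detected).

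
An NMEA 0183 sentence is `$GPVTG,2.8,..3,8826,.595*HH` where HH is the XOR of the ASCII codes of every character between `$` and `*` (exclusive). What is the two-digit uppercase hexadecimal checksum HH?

XOR the ASCII codes of the payload characters:
  'G' = 0x47 → acc = 0x47
  'P' = 0x50 → acc = 0x17
  'V' = 0x56 → acc = 0x41
  'T' = 0x54 → acc = 0x15
  'G' = 0x47 → acc = 0x52
  ',' = 0x2C → acc = 0x7E
  '2' = 0x32 → acc = 0x4C
  '.' = 0x2E → acc = 0x62
  '8' = 0x38 → acc = 0x5A
  ',' = 0x2C → acc = 0x76
  '.' = 0x2E → acc = 0x58
  '.' = 0x2E → acc = 0x76
  '3' = 0x33 → acc = 0x45
  ',' = 0x2C → acc = 0x69
  '8' = 0x38 → acc = 0x51
  '8' = 0x38 → acc = 0x69
  '2' = 0x32 → acc = 0x5B
  '6' = 0x36 → acc = 0x6D
  ',' = 0x2C → acc = 0x41
  '.' = 0x2E → acc = 0x6F
  '5' = 0x35 → acc = 0x5A
  '9' = 0x39 → acc = 0x63
  '5' = 0x35 → acc = 0x56
Checksum = 0x56.

56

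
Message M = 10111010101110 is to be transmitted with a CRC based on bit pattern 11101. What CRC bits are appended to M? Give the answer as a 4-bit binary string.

0100

Append 4 zeros: 101110101011100000. Divide by 11101 (XOR where the leading bit is 1):
  pos 0: 10111 XOR 11101 = 01010
  pos 1: 10100 XOR 11101 = 01001
  pos 2: 10011 XOR 11101 = 01110
  pos 3: 11100 XOR 11101 = 00001
  pos 7: 11011 XOR 11101 = 00110
  pos 9: 11010 XOR 11101 = 00111
  pos 11: 11100 XOR 11101 = 00001
Remainder (last 4 bits) = 0100. This is the CRC / FCS.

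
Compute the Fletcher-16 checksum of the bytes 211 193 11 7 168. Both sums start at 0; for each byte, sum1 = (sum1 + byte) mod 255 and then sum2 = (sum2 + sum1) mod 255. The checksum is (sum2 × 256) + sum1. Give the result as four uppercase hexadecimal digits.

0250

Running sums (mod 255):
  after byte 0 (211): sum1=211, sum2=211
  after byte 1 (193): sum1=149, sum2=105
  after byte 2 (11): sum1=160, sum2=10
  after byte 3 (7): sum1=167, sum2=177
  after byte 4 (168): sum1=80, sum2=2
Checksum = sum2·256 + sum1 = 2·256 + 80 = 592 = 0x0250.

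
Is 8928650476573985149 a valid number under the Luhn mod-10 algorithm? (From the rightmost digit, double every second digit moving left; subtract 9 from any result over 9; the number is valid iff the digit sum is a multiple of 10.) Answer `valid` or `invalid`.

From the right, keep odd positions and double even positions (subtract 9 from any doubled value over 9):
  doubled (positions 2,4,...): 8 1 9 5 3 8 1 7 9 → sum 51
  kept (positions 1,3,...): 9 1 8 3 5 7 0 6 2 8 → sum 49
Total = 100.
100 mod 10 = 0, so the number is valid.

valid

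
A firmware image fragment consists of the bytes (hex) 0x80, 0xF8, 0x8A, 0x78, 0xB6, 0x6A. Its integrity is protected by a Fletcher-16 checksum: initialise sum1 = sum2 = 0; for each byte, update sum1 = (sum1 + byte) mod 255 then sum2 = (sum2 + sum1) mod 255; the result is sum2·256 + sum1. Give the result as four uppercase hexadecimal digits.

Running sums (mod 255):
  after byte 0 (0x80): sum1=128, sum2=128
  after byte 1 (0xF8): sum1=121, sum2=249
  after byte 2 (0x8A): sum1=4, sum2=253
  after byte 3 (0x78): sum1=124, sum2=122
  after byte 4 (0xB6): sum1=51, sum2=173
  after byte 5 (0x6A): sum1=157, sum2=75
Checksum = sum2·256 + sum1 = 75·256 + 157 = 19357 = 0x4B9D.

4B9D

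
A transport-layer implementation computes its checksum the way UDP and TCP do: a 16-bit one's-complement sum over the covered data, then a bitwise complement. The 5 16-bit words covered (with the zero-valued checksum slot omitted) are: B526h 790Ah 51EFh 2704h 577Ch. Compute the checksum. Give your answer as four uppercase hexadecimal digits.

015F

One's-complement addition (fold any carry out of bit 15 back into bit 0):
  0xB526 + 0x790A = 0x12E30 → wrap carry → 0x2E31
  0x2E31 + 0x51EF = 0x08020
  0x8020 + 0x2704 = 0x0A724
  0xA724 + 0x577C = 0x0FEA0
One's-complement sum = 0xFEA0.
Checksum = ~0xFEA0 & 0xFFFF = 0x015F.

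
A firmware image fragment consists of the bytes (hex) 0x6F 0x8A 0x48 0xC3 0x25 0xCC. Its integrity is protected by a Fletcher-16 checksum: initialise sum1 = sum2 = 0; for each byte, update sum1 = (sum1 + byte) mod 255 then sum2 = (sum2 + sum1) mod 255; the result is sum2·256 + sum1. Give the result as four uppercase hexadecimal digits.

Running sums (mod 255):
  after byte 0 (0x6F): sum1=111, sum2=111
  after byte 1 (0x8A): sum1=249, sum2=105
  after byte 2 (0x48): sum1=66, sum2=171
  after byte 3 (0xC3): sum1=6, sum2=177
  after byte 4 (0x25): sum1=43, sum2=220
  after byte 5 (0xCC): sum1=247, sum2=212
Checksum = sum2·256 + sum1 = 212·256 + 247 = 54519 = 0xD4F7.

D4F7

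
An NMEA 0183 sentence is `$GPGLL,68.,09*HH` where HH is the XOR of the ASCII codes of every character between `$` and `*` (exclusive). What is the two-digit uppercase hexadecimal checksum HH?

79

XOR the ASCII codes of the payload characters:
  'G' = 0x47 → acc = 0x47
  'P' = 0x50 → acc = 0x17
  'G' = 0x47 → acc = 0x50
  'L' = 0x4C → acc = 0x1C
  'L' = 0x4C → acc = 0x50
  ',' = 0x2C → acc = 0x7C
  '6' = 0x36 → acc = 0x4A
  '8' = 0x38 → acc = 0x72
  '.' = 0x2E → acc = 0x5C
  ',' = 0x2C → acc = 0x70
  '0' = 0x30 → acc = 0x40
  '9' = 0x39 → acc = 0x79
Checksum = 0x79.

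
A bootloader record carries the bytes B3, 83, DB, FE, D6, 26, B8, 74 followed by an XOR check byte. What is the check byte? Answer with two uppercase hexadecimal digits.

XOR the bytes together:
  start with 0xB3
  0xB3 ⊕ 0x83 = 0x30
  0x30 ⊕ 0xDB = 0xEB
  0xEB ⊕ 0xFE = 0x15
  0x15 ⊕ 0xD6 = 0xC3
  0xC3 ⊕ 0x26 = 0xE5
  0xE5 ⊕ 0xB8 = 0x5D
  0x5D ⊕ 0x74 = 0x29

29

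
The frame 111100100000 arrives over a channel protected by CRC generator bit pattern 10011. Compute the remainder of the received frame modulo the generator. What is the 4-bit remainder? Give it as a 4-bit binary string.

0000

Modulo-2 division of 111100100000 by 10011:
  pos 0: 11110 XOR 10011 = 01101
  pos 1: 11010 XOR 10011 = 01001
  pos 2: 10011 XOR 10011 = 00000
Remainder = 0000 (zero — the frame passes the CRC check).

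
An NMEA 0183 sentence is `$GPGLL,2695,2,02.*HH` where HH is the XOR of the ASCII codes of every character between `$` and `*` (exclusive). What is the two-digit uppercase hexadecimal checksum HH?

6A

XOR the ASCII codes of the payload characters:
  'G' = 0x47 → acc = 0x47
  'P' = 0x50 → acc = 0x17
  'G' = 0x47 → acc = 0x50
  'L' = 0x4C → acc = 0x1C
  'L' = 0x4C → acc = 0x50
  ',' = 0x2C → acc = 0x7C
  '2' = 0x32 → acc = 0x4E
  '6' = 0x36 → acc = 0x78
  '9' = 0x39 → acc = 0x41
  '5' = 0x35 → acc = 0x74
  ',' = 0x2C → acc = 0x58
  '2' = 0x32 → acc = 0x6A
  ',' = 0x2C → acc = 0x46
  '0' = 0x30 → acc = 0x76
  '2' = 0x32 → acc = 0x44
  '.' = 0x2E → acc = 0x6A
Checksum = 0x6A.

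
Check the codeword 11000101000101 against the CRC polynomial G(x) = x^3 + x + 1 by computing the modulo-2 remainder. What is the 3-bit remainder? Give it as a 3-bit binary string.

000

Modulo-2 division of 11000101000101 by 1011:
  pos 0: 1100 XOR 1011 = 0111
  pos 1: 1110 XOR 1011 = 0101
  pos 2: 1011 XOR 1011 = 0000
  pos 7: 1000 XOR 1011 = 0011
  pos 9: 1110 XOR 1011 = 0101
  pos 10: 1011 XOR 1011 = 0000
Remainder = 000 (zero — the frame passes the CRC check).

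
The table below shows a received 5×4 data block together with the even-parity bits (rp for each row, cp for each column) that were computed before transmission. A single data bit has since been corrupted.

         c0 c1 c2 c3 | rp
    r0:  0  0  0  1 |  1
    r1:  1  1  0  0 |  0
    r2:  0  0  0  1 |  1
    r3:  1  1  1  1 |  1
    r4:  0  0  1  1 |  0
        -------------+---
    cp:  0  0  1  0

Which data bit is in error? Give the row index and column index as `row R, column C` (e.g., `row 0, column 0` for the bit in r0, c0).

Recompute each row's even parity and compare to rp:
  r0: data parity 1, sent rp 1 → ok
  r1: data parity 0, sent rp 0 → ok
  r2: data parity 1, sent rp 1 → ok
  r3: data parity 0, sent rp 1 → mismatch
  r4: data parity 0, sent rp 0 → ok
Recompute each column's even parity and compare to cp:
  c0: data parity 0, sent cp 0 → ok
  c1: data parity 0, sent cp 0 → ok
  c2: data parity 0, sent cp 1 → mismatch
  c3: data parity 0, sent cp 0 → ok
Exactly one row (r3) and one column (c2) fail → the flipped bit is at their intersection.

row 3, column 2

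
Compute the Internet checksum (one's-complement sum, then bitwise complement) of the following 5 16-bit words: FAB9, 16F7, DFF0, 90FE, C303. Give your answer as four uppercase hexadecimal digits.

BA5B

One's-complement addition (fold any carry out of bit 15 back into bit 0):
  0xFAB9 + 0x16F7 = 0x111B0 → wrap carry → 0x11B1
  0x11B1 + 0xDFF0 = 0x0F1A1
  0xF1A1 + 0x90FE = 0x1829F → wrap carry → 0x82A0
  0x82A0 + 0xC303 = 0x145A3 → wrap carry → 0x45A4
One's-complement sum = 0x45A4.
Checksum = ~0x45A4 & 0xFFFF = 0xBA5B.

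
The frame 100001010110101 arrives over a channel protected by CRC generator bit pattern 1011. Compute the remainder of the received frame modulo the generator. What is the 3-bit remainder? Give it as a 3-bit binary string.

Modulo-2 division of 100001010110101 by 1011:
  pos 0: 1000 XOR 1011 = 0011
  pos 2: 1101 XOR 1011 = 0110
  pos 3: 1100 XOR 1011 = 0111
  pos 4: 1111 XOR 1011 = 0100
  pos 5: 1000 XOR 1011 = 0011
  pos 7: 1111 XOR 1011 = 0100
  pos 8: 1000 XOR 1011 = 0011
  pos 10: 1110 XOR 1011 = 0101
  pos 11: 1011 XOR 1011 = 0000
Remainder = 000 (zero — the frame passes the CRC check).

000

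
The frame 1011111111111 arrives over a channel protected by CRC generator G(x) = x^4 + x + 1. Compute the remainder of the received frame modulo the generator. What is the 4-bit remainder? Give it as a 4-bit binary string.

Modulo-2 division of 1011111111111 by 10011:
  pos 0: 10111 XOR 10011 = 00100
  pos 2: 10011 XOR 10011 = 00000
  pos 7: 11111 XOR 10011 = 01100
  pos 8: 11001 XOR 10011 = 01010
Remainder = 1010 (nonzero — an error is detected).

1010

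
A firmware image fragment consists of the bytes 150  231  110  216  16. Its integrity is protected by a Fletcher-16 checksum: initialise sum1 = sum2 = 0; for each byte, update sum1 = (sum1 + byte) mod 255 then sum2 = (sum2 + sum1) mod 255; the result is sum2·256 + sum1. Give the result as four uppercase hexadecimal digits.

9DD5

Running sums (mod 255):
  after byte 0 (150): sum1=150, sum2=150
  after byte 1 (231): sum1=126, sum2=21
  after byte 2 (110): sum1=236, sum2=2
  after byte 3 (216): sum1=197, sum2=199
  after byte 4 (16): sum1=213, sum2=157
Checksum = sum2·256 + sum1 = 157·256 + 213 = 40405 = 0x9DD5.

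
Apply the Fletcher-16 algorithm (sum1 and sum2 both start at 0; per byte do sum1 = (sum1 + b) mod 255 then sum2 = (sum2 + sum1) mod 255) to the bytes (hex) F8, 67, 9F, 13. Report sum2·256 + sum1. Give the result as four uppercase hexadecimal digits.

6C13

Running sums (mod 255):
  after byte 0 (F8): sum1=248, sum2=248
  after byte 1 (67): sum1=96, sum2=89
  after byte 2 (9F): sum1=0, sum2=89
  after byte 3 (13): sum1=19, sum2=108
Checksum = sum2·256 + sum1 = 108·256 + 19 = 27667 = 0x6C13.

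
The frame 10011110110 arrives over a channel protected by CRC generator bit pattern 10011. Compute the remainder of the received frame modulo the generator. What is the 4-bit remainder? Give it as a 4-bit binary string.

Modulo-2 division of 10011110110 by 10011:
  pos 0: 10011 XOR 10011 = 00000
  pos 5: 11011 XOR 10011 = 01000
  pos 6: 10000 XOR 10011 = 00011
Remainder = 0011 (nonzero — an error is detected).

0011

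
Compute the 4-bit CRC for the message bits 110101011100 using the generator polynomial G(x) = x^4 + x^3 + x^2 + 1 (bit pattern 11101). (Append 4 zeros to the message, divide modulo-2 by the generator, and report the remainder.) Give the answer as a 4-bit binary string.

0001

Append 4 zeros: 1101010111000000. Divide by 11101 (XOR where the leading bit is 1):
  pos 0: 11010 XOR 11101 = 00111
  pos 2: 11110 XOR 11101 = 00011
  pos 5: 11111 XOR 11101 = 00010
  pos 8: 10000 XOR 11101 = 01101
  pos 9: 11010 XOR 11101 = 00111
  pos 11: 11100 XOR 11101 = 00001
Remainder (last 4 bits) = 0001. This is the CRC / FCS.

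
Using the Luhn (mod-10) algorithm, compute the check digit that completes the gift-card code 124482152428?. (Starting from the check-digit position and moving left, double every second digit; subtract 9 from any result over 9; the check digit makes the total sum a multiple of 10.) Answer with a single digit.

Partial digits right→left: 8 2 4 2 5 1 2 8 4 4 2 1
Double every second digit counting from the check-digit position (so the 1st, 3rd, 5th, ... of the partial from the right).
  doubled (with −9 where >9): 7 8 1 4 8 4 → sum 32
  kept as-is: 2 2 1 8 4 1 → sum 18
Total = 32 + 18 = 50.
Check digit = (10 − (50 mod 10)) mod 10 = 0.

0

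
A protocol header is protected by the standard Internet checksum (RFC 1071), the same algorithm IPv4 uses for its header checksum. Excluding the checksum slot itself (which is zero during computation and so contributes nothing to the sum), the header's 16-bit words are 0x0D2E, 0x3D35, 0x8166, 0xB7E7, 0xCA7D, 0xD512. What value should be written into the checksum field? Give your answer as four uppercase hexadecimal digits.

DCBD

One's-complement addition (fold any carry out of bit 15 back into bit 0):
  0x0D2E + 0x3D35 = 0x04A63
  0x4A63 + 0x8166 = 0x0CBC9
  0xCBC9 + 0xB7E7 = 0x183B0 → wrap carry → 0x83B1
  0x83B1 + 0xCA7D = 0x14E2E → wrap carry → 0x4E2F
  0x4E2F + 0xD512 = 0x12341 → wrap carry → 0x2342
One's-complement sum = 0x2342.
Checksum = ~0x2342 & 0xFFFF = 0xDCBD.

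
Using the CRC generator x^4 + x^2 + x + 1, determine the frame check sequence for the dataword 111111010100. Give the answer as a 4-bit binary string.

0000

Append 4 zeros: 1111110101000000. Divide by 10111 (XOR where the leading bit is 1):
  pos 0: 11111 XOR 10111 = 01000
  pos 1: 10001 XOR 10111 = 00110
  pos 3: 11001 XOR 10111 = 01110
  pos 4: 11100 XOR 10111 = 01011
  pos 5: 10111 XOR 10111 = 00000
Remainder (last 4 bits) = 0000. This is the CRC / FCS.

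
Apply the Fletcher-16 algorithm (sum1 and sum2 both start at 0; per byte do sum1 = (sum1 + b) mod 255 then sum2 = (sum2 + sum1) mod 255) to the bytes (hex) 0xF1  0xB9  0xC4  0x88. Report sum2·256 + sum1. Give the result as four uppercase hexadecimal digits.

07F8

Running sums (mod 255):
  after byte 0 (0xF1): sum1=241, sum2=241
  after byte 1 (0xB9): sum1=171, sum2=157
  after byte 2 (0xC4): sum1=112, sum2=14
  after byte 3 (0x88): sum1=248, sum2=7
Checksum = sum2·256 + sum1 = 7·256 + 248 = 2040 = 0x07F8.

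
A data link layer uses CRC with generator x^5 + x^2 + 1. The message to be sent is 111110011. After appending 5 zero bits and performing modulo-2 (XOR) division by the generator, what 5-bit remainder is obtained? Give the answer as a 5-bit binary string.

10001

Append 5 zeros: 11111001100000. Divide by 100101 (XOR where the leading bit is 1):
  pos 0: 111110 XOR 100101 = 011011
  pos 1: 110110 XOR 100101 = 010011
  pos 2: 100111 XOR 100101 = 000010
  pos 6: 101000 XOR 100101 = 001101
  pos 8: 110100 XOR 100101 = 010001
Remainder (last 5 bits) = 10001. This is the CRC / FCS.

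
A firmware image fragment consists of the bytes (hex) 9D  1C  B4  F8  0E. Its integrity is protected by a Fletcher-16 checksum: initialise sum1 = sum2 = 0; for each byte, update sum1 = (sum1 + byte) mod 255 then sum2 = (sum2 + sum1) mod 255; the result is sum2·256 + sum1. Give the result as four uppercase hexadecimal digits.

Running sums (mod 255):
  after byte 0 (9D): sum1=157, sum2=157
  after byte 1 (1C): sum1=185, sum2=87
  after byte 2 (B4): sum1=110, sum2=197
  after byte 3 (F8): sum1=103, sum2=45
  after byte 4 (0E): sum1=117, sum2=162
Checksum = sum2·256 + sum1 = 162·256 + 117 = 41589 = 0xA275.

A275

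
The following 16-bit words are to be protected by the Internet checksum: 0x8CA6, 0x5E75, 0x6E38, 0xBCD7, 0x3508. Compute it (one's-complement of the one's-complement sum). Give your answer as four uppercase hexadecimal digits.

One's-complement addition (fold any carry out of bit 15 back into bit 0):
  0x8CA6 + 0x5E75 = 0x0EB1B
  0xEB1B + 0x6E38 = 0x15953 → wrap carry → 0x5954
  0x5954 + 0xBCD7 = 0x1162B → wrap carry → 0x162C
  0x162C + 0x3508 = 0x04B34
One's-complement sum = 0x4B34.
Checksum = ~0x4B34 & 0xFFFF = 0xB4CB.

B4CB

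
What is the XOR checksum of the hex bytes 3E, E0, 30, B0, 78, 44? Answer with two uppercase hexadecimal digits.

XOR the bytes together:
  start with 0x3E
  0x3E ⊕ 0xE0 = 0xDE
  0xDE ⊕ 0x30 = 0xEE
  0xEE ⊕ 0xB0 = 0x5E
  0x5E ⊕ 0x78 = 0x26
  0x26 ⊕ 0x44 = 0x62

62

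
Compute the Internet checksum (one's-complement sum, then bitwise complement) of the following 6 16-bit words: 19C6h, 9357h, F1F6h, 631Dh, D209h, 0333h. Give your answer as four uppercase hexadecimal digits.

One's-complement addition (fold any carry out of bit 15 back into bit 0):
  0x19C6 + 0x9357 = 0x0AD1D
  0xAD1D + 0xF1F6 = 0x19F13 → wrap carry → 0x9F14
  0x9F14 + 0x631D = 0x10231 → wrap carry → 0x0232
  0x0232 + 0xD209 = 0x0D43B
  0xD43B + 0x0333 = 0x0D76E
One's-complement sum = 0xD76E.
Checksum = ~0xD76E & 0xFFFF = 0x2891.

2891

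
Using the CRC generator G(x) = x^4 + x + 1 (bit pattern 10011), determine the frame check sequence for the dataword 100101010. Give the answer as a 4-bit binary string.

1000

Append 4 zeros: 1001010100000. Divide by 10011 (XOR where the leading bit is 1):
  pos 0: 10010 XOR 10011 = 00001
  pos 4: 11010 XOR 10011 = 01001
  pos 5: 10010 XOR 10011 = 00001
Remainder (last 4 bits) = 1000. This is the CRC / FCS.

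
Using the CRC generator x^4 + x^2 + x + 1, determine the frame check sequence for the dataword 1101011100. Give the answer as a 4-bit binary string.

0101

Append 4 zeros: 11010111000000. Divide by 10111 (XOR where the leading bit is 1):
  pos 0: 11010 XOR 10111 = 01101
  pos 1: 11011 XOR 10111 = 01100
  pos 2: 11001 XOR 10111 = 01110
  pos 3: 11101 XOR 10111 = 01010
  pos 4: 10100 XOR 10111 = 00011
  pos 7: 11000 XOR 10111 = 01111
  pos 8: 11110 XOR 10111 = 01001
  pos 9: 10010 XOR 10111 = 00101
Remainder (last 4 bits) = 0101. This is the CRC / FCS.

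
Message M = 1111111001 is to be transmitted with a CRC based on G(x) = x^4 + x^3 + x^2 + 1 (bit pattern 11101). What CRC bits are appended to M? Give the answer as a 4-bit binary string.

Append 4 zeros: 11111110010000. Divide by 11101 (XOR where the leading bit is 1):
  pos 0: 11111 XOR 11101 = 00010
  pos 3: 10110 XOR 11101 = 01011
  pos 4: 10110 XOR 11101 = 01011
  pos 5: 10111 XOR 11101 = 01010
  pos 6: 10100 XOR 11101 = 01001
  pos 7: 10010 XOR 11101 = 01111
  pos 8: 11110 XOR 11101 = 00011
Remainder (last 4 bits) = 0110. This is the CRC / FCS.

0110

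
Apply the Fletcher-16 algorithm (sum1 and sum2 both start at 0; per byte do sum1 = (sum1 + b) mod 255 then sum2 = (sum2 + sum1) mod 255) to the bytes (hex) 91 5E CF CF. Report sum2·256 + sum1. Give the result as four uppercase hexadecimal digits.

D08F

Running sums (mod 255):
  after byte 0 (91): sum1=145, sum2=145
  after byte 1 (5E): sum1=239, sum2=129
  after byte 2 (CF): sum1=191, sum2=65
  after byte 3 (CF): sum1=143, sum2=208
Checksum = sum2·256 + sum1 = 208·256 + 143 = 53391 = 0xD08F.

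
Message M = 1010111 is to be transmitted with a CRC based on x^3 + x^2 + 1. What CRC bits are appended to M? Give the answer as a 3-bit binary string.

Append 3 zeros: 1010111000. Divide by 1101 (XOR where the leading bit is 1):
  pos 0: 1010 XOR 1101 = 0111
  pos 1: 1111 XOR 1101 = 0010
  pos 3: 1011 XOR 1101 = 0110
  pos 4: 1100 XOR 1101 = 0001
Remainder (last 3 bits) = 100. This is the CRC / FCS.

100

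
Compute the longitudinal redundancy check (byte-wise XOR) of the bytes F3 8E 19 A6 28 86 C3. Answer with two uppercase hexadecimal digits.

XOR the bytes together:
  start with 0xF3
  0xF3 ⊕ 0x8E = 0x7D
  0x7D ⊕ 0x19 = 0x64
  0x64 ⊕ 0xA6 = 0xC2
  0xC2 ⊕ 0x28 = 0xEA
  0xEA ⊕ 0x86 = 0x6C
  0x6C ⊕ 0xC3 = 0xAF

AF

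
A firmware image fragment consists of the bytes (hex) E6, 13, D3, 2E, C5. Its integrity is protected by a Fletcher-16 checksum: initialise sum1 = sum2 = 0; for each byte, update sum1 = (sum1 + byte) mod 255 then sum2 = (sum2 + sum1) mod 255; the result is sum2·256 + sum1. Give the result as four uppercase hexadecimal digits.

6CC1

Running sums (mod 255):
  after byte 0 (E6): sum1=230, sum2=230
  after byte 1 (13): sum1=249, sum2=224
  after byte 2 (D3): sum1=205, sum2=174
  after byte 3 (2E): sum1=251, sum2=170
  after byte 4 (C5): sum1=193, sum2=108
Checksum = sum2·256 + sum1 = 108·256 + 193 = 27841 = 0x6CC1.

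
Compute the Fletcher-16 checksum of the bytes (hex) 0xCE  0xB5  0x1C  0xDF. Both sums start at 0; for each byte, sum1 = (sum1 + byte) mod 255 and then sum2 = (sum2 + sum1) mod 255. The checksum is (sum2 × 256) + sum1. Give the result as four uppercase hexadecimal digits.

Running sums (mod 255):
  after byte 0 (0xCE): sum1=206, sum2=206
  after byte 1 (0xB5): sum1=132, sum2=83
  after byte 2 (0x1C): sum1=160, sum2=243
  after byte 3 (0xDF): sum1=128, sum2=116
Checksum = sum2·256 + sum1 = 116·256 + 128 = 29824 = 0x7480.

7480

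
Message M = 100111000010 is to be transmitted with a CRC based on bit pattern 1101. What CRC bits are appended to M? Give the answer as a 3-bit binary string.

000

Append 3 zeros: 100111000010000. Divide by 1101 (XOR where the leading bit is 1):
  pos 0: 1001 XOR 1101 = 0100
  pos 1: 1001 XOR 1101 = 0100
  pos 2: 1001 XOR 1101 = 0100
  pos 3: 1000 XOR 1101 = 0101
  pos 4: 1010 XOR 1101 = 0111
  pos 5: 1110 XOR 1101 = 0011
  pos 7: 1101 XOR 1101 = 0000
Remainder (last 3 bits) = 000. This is the CRC / FCS.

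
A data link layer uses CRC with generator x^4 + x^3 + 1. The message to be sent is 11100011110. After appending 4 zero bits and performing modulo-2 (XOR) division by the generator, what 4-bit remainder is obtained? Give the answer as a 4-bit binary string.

0100

Append 4 zeros: 111000111100000. Divide by 11001 (XOR where the leading bit is 1):
  pos 0: 11100 XOR 11001 = 00101
  pos 2: 10101 XOR 11001 = 01100
  pos 3: 11001 XOR 11001 = 00000
  pos 8: 11000 XOR 11001 = 00001
Remainder (last 4 bits) = 0100. This is the CRC / FCS.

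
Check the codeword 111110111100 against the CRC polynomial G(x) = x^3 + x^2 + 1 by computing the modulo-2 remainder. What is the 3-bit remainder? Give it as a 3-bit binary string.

Modulo-2 division of 111110111100 by 1101:
  pos 0: 1111 XOR 1101 = 0010
  pos 2: 1010 XOR 1101 = 0111
  pos 3: 1111 XOR 1101 = 0010
  pos 5: 1011 XOR 1101 = 0110
  pos 6: 1101 XOR 1101 = 0000
Remainder = 000 (zero — the frame passes the CRC check).

000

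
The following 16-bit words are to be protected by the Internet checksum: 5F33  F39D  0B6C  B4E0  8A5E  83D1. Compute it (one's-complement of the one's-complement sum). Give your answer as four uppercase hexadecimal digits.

DEB1

One's-complement addition (fold any carry out of bit 15 back into bit 0):
  0x5F33 + 0xF39D = 0x152D0 → wrap carry → 0x52D1
  0x52D1 + 0x0B6C = 0x05E3D
  0x5E3D + 0xB4E0 = 0x1131D → wrap carry → 0x131E
  0x131E + 0x8A5E = 0x09D7C
  0x9D7C + 0x83D1 = 0x1214D → wrap carry → 0x214E
One's-complement sum = 0x214E.
Checksum = ~0x214E & 0xFFFF = 0xDEB1.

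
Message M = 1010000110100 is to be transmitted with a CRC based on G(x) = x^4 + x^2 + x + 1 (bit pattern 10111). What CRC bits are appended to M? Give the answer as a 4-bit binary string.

1000

Append 4 zeros: 10100001101000000. Divide by 10111 (XOR where the leading bit is 1):
  pos 0: 10100 XOR 10111 = 00011
  pos 3: 11001 XOR 10111 = 01110
  pos 4: 11101 XOR 10111 = 01010
  pos 5: 10100 XOR 10111 = 00011
  pos 8: 11100 XOR 10111 = 01011
  pos 9: 10110 XOR 10111 = 00001
Remainder (last 4 bits) = 1000. This is the CRC / FCS.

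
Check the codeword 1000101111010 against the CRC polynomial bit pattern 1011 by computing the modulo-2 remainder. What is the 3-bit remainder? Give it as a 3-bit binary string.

Modulo-2 division of 1000101111010 by 1011:
  pos 0: 1000 XOR 1011 = 0011
  pos 2: 1110 XOR 1011 = 0101
  pos 3: 1011 XOR 1011 = 0000
  pos 7: 1110 XOR 1011 = 0101
  pos 8: 1011 XOR 1011 = 0000
Remainder = 000 (zero — the frame passes the CRC check).

000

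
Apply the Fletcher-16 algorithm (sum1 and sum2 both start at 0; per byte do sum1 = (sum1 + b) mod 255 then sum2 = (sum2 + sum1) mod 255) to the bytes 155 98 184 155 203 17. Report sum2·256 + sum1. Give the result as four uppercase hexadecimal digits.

Running sums (mod 255):
  after byte 0 (155): sum1=155, sum2=155
  after byte 1 (98): sum1=253, sum2=153
  after byte 2 (184): sum1=182, sum2=80
  after byte 3 (155): sum1=82, sum2=162
  after byte 4 (203): sum1=30, sum2=192
  after byte 5 (17): sum1=47, sum2=239
Checksum = sum2·256 + sum1 = 239·256 + 47 = 61231 = 0xEF2F.

EF2F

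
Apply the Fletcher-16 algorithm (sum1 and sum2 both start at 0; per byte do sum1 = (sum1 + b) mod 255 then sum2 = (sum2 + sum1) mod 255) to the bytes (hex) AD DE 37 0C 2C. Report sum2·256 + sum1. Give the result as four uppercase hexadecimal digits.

Running sums (mod 255):
  after byte 0 (AD): sum1=173, sum2=173
  after byte 1 (DE): sum1=140, sum2=58
  after byte 2 (37): sum1=195, sum2=253
  after byte 3 (0C): sum1=207, sum2=205
  after byte 4 (2C): sum1=251, sum2=201
Checksum = sum2·256 + sum1 = 201·256 + 251 = 51707 = 0xC9FB.

C9FB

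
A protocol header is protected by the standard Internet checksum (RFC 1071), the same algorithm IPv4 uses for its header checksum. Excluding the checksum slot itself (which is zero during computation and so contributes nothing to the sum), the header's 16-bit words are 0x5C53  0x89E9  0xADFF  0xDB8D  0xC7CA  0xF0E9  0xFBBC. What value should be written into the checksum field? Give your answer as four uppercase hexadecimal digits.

DBC3

One's-complement addition (fold any carry out of bit 15 back into bit 0):
  0x5C53 + 0x89E9 = 0x0E63C
  0xE63C + 0xADFF = 0x1943B → wrap carry → 0x943C
  0x943C + 0xDB8D = 0x16FC9 → wrap carry → 0x6FCA
  0x6FCA + 0xC7CA = 0x13794 → wrap carry → 0x3795
  0x3795 + 0xF0E9 = 0x1287E → wrap carry → 0x287F
  0x287F + 0xFBBC = 0x1243B → wrap carry → 0x243C
One's-complement sum = 0x243C.
Checksum = ~0x243C & 0xFFFF = 0xDBC3.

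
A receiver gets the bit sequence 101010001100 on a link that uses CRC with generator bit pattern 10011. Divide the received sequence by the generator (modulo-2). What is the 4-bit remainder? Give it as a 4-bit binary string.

Modulo-2 division of 101010001100 by 10011:
  pos 0: 10101 XOR 10011 = 00110
  pos 2: 11000 XOR 10011 = 01011
  pos 3: 10110 XOR 10011 = 00101
  pos 5: 10111 XOR 10011 = 00100
  pos 7: 10000 XOR 10011 = 00011
Remainder = 0011 (nonzero — an error is detected).

0011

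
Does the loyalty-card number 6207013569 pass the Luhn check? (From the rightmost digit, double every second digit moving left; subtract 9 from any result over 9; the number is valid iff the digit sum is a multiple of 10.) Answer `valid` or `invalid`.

From the right, keep odd positions and double even positions (subtract 9 from any doubled value over 9):
  doubled (positions 2,4,...): 3 6 0 0 3 → sum 12
  kept (positions 1,3,...): 9 5 1 7 2 → sum 24
Total = 36.
36 mod 10 = 6, so the number is invalid.

invalid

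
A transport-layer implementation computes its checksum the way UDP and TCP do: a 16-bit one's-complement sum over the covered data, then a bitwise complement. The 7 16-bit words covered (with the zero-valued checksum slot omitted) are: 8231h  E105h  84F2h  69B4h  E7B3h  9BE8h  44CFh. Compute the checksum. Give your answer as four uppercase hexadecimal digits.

One's-complement addition (fold any carry out of bit 15 back into bit 0):
  0x8231 + 0xE105 = 0x16336 → wrap carry → 0x6337
  0x6337 + 0x84F2 = 0x0E829
  0xE829 + 0x69B4 = 0x151DD → wrap carry → 0x51DE
  0x51DE + 0xE7B3 = 0x13991 → wrap carry → 0x3992
  0x3992 + 0x9BE8 = 0x0D57A
  0xD57A + 0x44CF = 0x11A49 → wrap carry → 0x1A4A
One's-complement sum = 0x1A4A.
Checksum = ~0x1A4A & 0xFFFF = 0xE5B5.

E5B5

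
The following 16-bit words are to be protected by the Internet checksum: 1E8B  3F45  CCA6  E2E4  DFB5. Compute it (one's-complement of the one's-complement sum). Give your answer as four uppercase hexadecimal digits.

One's-complement addition (fold any carry out of bit 15 back into bit 0):
  0x1E8B + 0x3F45 = 0x05DD0
  0x5DD0 + 0xCCA6 = 0x12A76 → wrap carry → 0x2A77
  0x2A77 + 0xE2E4 = 0x10D5B → wrap carry → 0x0D5C
  0x0D5C + 0xDFB5 = 0x0ED11
One's-complement sum = 0xED11.
Checksum = ~0xED11 & 0xFFFF = 0x12EE.

12EE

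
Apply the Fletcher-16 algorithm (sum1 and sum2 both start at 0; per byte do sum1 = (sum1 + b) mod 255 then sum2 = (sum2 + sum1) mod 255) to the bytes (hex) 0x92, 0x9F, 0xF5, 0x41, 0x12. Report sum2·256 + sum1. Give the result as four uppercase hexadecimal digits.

Running sums (mod 255):
  after byte 0 (0x92): sum1=146, sum2=146
  after byte 1 (0x9F): sum1=50, sum2=196
  after byte 2 (0xF5): sum1=40, sum2=236
  after byte 3 (0x41): sum1=105, sum2=86
  after byte 4 (0x12): sum1=123, sum2=209
Checksum = sum2·256 + sum1 = 209·256 + 123 = 53627 = 0xD17B.

D17B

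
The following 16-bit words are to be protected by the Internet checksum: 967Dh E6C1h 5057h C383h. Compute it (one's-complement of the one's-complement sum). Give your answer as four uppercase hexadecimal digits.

One's-complement addition (fold any carry out of bit 15 back into bit 0):
  0x967D + 0xE6C1 = 0x17D3E → wrap carry → 0x7D3F
  0x7D3F + 0x5057 = 0x0CD96
  0xCD96 + 0xC383 = 0x19119 → wrap carry → 0x911A
One's-complement sum = 0x911A.
Checksum = ~0x911A & 0xFFFF = 0x6EE5.

6EE5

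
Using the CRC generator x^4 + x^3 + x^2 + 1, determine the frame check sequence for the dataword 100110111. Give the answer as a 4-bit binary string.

0101

Append 4 zeros: 1001101110000. Divide by 11101 (XOR where the leading bit is 1):
  pos 0: 10011 XOR 11101 = 01110
  pos 1: 11100 XOR 11101 = 00001
  pos 5: 11110 XOR 11101 = 00011
  pos 8: 11000 XOR 11101 = 00101
Remainder (last 4 bits) = 0101. This is the CRC / FCS.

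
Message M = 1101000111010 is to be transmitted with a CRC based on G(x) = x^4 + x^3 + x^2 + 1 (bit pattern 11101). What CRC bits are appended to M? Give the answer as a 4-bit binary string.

1000

Append 4 zeros: 11010001110100000. Divide by 11101 (XOR where the leading bit is 1):
  pos 0: 11010 XOR 11101 = 00111
  pos 2: 11100 XOR 11101 = 00001
  pos 6: 11110 XOR 11101 = 00011
  pos 9: 11100 XOR 11101 = 00001
Remainder (last 4 bits) = 1000. This is the CRC / FCS.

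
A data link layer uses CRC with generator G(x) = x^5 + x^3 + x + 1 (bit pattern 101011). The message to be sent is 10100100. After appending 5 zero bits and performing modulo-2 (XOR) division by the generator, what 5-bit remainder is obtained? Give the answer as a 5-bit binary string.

01110

Append 5 zeros: 1010010000000. Divide by 101011 (XOR where the leading bit is 1):
  pos 0: 101001 XOR 101011 = 000010
  pos 4: 100000 XOR 101011 = 001011
  pos 6: 101100 XOR 101011 = 000111
Remainder (last 5 bits) = 01110. This is the CRC / FCS.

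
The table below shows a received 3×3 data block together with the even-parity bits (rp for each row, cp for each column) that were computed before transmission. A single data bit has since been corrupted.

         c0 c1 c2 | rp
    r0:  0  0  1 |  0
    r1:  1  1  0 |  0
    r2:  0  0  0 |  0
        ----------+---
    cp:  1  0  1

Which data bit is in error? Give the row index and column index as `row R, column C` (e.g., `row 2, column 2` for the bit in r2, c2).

Recompute each row's even parity and compare to rp:
  r0: data parity 1, sent rp 0 → mismatch
  r1: data parity 0, sent rp 0 → ok
  r2: data parity 0, sent rp 0 → ok
Recompute each column's even parity and compare to cp:
  c0: data parity 1, sent cp 1 → ok
  c1: data parity 1, sent cp 0 → mismatch
  c2: data parity 1, sent cp 1 → ok
Exactly one row (r0) and one column (c1) fail → the flipped bit is at their intersection.

row 0, column 1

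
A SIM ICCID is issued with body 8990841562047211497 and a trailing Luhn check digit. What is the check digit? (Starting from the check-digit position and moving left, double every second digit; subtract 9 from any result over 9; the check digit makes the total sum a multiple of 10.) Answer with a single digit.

Partial digits right→left: 7 9 4 1 1 2 7 4 0 2 6 5 1 4 8 0 9 9 8
Double every second digit counting from the check-digit position (so the 1st, 3rd, 5th, ... of the partial from the right).
  doubled (with −9 where >9): 5 8 2 5 0 3 2 7 9 7 → sum 48
  kept as-is: 9 1 2 4 2 5 4 0 9 → sum 36
Total = 48 + 36 = 84.
Check digit = (10 − (84 mod 10)) mod 10 = 6.

6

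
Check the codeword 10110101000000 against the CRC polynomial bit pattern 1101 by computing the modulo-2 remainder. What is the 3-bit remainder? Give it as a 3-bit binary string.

000

Modulo-2 division of 10110101000000 by 1101:
  pos 0: 1011 XOR 1101 = 0110
  pos 1: 1100 XOR 1101 = 0001
  pos 4: 1101 XOR 1101 = 0000
Remainder = 000 (zero — the frame passes the CRC check).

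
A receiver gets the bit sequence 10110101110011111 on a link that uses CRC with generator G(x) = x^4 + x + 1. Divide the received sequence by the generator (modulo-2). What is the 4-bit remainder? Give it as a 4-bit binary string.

Modulo-2 division of 10110101110011111 by 10011:
  pos 0: 10110 XOR 10011 = 00101
  pos 2: 10110 XOR 10011 = 00101
  pos 4: 10111 XOR 10011 = 00100
  pos 6: 10010 XOR 10011 = 00001
  pos 10: 10111 XOR 10011 = 00100
  pos 12: 10011 XOR 10011 = 00000
Remainder = 0000 (zero — the frame passes the CRC check).

0000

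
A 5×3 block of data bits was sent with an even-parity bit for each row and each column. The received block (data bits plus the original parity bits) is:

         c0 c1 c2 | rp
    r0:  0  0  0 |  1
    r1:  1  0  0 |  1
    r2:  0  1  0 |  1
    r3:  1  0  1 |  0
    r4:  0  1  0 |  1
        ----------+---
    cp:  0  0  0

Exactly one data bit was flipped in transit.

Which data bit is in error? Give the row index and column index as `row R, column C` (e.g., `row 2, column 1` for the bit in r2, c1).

row 0, column 2

Recompute each row's even parity and compare to rp:
  r0: data parity 0, sent rp 1 → mismatch
  r1: data parity 1, sent rp 1 → ok
  r2: data parity 1, sent rp 1 → ok
  r3: data parity 0, sent rp 0 → ok
  r4: data parity 1, sent rp 1 → ok
Recompute each column's even parity and compare to cp:
  c0: data parity 0, sent cp 0 → ok
  c1: data parity 0, sent cp 0 → ok
  c2: data parity 1, sent cp 0 → mismatch
Exactly one row (r0) and one column (c2) fail → the flipped bit is at their intersection.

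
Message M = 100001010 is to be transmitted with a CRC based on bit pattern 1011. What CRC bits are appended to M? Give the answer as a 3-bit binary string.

Append 3 zeros: 100001010000. Divide by 1011 (XOR where the leading bit is 1):
  pos 0: 1000 XOR 1011 = 0011
  pos 2: 1101 XOR 1011 = 0110
  pos 3: 1100 XOR 1011 = 0111
  pos 4: 1111 XOR 1011 = 0100
  pos 5: 1000 XOR 1011 = 0011
  pos 7: 1100 XOR 1011 = 0111
  pos 8: 1110 XOR 1011 = 0101
Remainder (last 3 bits) = 101. This is the CRC / FCS.

101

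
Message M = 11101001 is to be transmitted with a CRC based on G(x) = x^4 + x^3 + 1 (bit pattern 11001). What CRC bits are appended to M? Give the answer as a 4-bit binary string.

Append 4 zeros: 111010010000. Divide by 11001 (XOR where the leading bit is 1):
  pos 0: 11101 XOR 11001 = 00100
  pos 2: 10000 XOR 11001 = 01001
  pos 3: 10011 XOR 11001 = 01010
  pos 4: 10100 XOR 11001 = 01101
  pos 5: 11010 XOR 11001 = 00011
Remainder (last 4 bits) = 1100. This is the CRC / FCS.

1100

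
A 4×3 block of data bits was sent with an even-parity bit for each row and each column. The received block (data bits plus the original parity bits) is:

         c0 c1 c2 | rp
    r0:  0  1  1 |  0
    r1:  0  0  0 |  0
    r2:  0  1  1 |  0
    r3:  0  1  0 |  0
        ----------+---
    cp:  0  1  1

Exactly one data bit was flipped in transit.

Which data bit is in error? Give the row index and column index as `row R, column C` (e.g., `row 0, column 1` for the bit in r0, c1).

row 3, column 2

Recompute each row's even parity and compare to rp:
  r0: data parity 0, sent rp 0 → ok
  r1: data parity 0, sent rp 0 → ok
  r2: data parity 0, sent rp 0 → ok
  r3: data parity 1, sent rp 0 → mismatch
Recompute each column's even parity and compare to cp:
  c0: data parity 0, sent cp 0 → ok
  c1: data parity 1, sent cp 1 → ok
  c2: data parity 0, sent cp 1 → mismatch
Exactly one row (r3) and one column (c2) fail → the flipped bit is at their intersection.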